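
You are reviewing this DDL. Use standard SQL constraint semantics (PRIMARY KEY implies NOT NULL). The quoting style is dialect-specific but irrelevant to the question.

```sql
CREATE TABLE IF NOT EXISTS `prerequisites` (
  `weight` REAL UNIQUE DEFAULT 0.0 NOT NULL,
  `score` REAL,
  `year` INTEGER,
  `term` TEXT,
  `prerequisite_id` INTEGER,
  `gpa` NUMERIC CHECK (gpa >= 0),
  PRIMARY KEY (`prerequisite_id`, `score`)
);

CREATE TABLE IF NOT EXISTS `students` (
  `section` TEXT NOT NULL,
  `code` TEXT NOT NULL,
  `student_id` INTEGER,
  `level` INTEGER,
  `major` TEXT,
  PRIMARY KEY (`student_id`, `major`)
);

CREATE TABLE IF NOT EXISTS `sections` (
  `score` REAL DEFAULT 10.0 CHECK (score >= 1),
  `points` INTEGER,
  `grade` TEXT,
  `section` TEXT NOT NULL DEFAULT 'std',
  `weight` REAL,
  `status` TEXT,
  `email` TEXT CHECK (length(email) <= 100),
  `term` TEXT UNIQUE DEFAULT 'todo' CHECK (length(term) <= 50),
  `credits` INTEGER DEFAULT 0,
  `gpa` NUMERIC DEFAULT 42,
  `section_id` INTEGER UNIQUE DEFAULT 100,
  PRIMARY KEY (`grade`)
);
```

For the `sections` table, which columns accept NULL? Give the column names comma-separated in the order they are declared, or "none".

score, points, weight, status, email, term, credits, gpa, section_id

- score: CHECK does not forbid NULL (a CHECK constraint passes when its expression is NULL) → nullable.
- points: no NOT NULL constraint applies → nullable.
- grade: part of the PRIMARY KEY, which implies NOT NULL → not nullable.
- section: declared NOT NULL → not nullable.
- weight: no NOT NULL constraint applies → nullable.
- status: no NOT NULL constraint applies → nullable.
- email: CHECK does not forbid NULL (a CHECK constraint passes when its expression is NULL) → nullable.
- term: CHECK does not forbid NULL (a CHECK constraint passes when its expression is NULL) → nullable.
- credits: DEFAULT only fills an omitted column; an explicit NULL is still allowed → nullable.
- gpa: DEFAULT only fills an omitted column; an explicit NULL is still allowed → nullable.
- section_id: UNIQUE does not imply NOT NULL → nullable.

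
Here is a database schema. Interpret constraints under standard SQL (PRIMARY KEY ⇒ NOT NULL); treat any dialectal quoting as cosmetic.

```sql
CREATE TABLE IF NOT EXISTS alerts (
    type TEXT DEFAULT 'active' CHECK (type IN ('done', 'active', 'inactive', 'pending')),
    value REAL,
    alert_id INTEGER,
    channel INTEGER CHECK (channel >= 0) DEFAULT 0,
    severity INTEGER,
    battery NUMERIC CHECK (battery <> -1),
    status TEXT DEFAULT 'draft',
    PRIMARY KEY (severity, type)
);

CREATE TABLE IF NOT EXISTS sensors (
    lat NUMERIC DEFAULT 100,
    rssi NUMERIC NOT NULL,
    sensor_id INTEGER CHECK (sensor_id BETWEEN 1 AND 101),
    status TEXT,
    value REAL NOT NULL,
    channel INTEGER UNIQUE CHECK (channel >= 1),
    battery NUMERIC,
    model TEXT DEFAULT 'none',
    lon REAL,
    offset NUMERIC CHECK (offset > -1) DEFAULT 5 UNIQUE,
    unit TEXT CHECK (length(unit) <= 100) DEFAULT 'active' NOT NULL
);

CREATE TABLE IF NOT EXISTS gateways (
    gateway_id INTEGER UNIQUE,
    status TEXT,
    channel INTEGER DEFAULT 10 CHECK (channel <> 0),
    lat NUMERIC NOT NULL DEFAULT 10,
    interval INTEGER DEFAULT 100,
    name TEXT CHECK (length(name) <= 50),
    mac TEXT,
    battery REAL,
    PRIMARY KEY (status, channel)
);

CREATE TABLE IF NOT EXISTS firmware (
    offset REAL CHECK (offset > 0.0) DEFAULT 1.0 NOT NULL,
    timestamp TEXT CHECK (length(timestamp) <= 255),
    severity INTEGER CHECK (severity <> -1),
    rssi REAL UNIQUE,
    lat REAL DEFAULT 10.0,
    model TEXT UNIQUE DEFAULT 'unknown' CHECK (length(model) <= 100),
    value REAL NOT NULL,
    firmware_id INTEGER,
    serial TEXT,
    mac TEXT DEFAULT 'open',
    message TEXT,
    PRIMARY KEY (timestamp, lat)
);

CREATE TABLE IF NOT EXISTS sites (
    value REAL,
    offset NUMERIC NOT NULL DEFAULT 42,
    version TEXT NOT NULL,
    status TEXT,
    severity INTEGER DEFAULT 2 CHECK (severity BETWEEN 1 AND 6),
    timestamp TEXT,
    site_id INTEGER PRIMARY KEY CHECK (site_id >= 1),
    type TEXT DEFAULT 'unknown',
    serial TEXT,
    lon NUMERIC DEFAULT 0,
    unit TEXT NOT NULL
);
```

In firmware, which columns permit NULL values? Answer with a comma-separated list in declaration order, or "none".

severity, rssi, model, firmware_id, serial, mac, message

- offset: declared NOT NULL → not nullable.
- timestamp: part of the PRIMARY KEY, which implies NOT NULL → not nullable.
- severity: CHECK does not forbid NULL (a CHECK constraint passes when its expression is NULL) → nullable.
- rssi: UNIQUE does not imply NOT NULL → nullable.
- lat: part of the PRIMARY KEY, which implies NOT NULL → not nullable.
- model: CHECK does not forbid NULL (a CHECK constraint passes when its expression is NULL) → nullable.
- value: declared NOT NULL → not nullable.
- firmware_id: no NOT NULL constraint applies → nullable.
- serial: no NOT NULL constraint applies → nullable.
- mac: DEFAULT only fills an omitted column; an explicit NULL is still allowed → nullable.
- message: no NOT NULL constraint applies → nullable.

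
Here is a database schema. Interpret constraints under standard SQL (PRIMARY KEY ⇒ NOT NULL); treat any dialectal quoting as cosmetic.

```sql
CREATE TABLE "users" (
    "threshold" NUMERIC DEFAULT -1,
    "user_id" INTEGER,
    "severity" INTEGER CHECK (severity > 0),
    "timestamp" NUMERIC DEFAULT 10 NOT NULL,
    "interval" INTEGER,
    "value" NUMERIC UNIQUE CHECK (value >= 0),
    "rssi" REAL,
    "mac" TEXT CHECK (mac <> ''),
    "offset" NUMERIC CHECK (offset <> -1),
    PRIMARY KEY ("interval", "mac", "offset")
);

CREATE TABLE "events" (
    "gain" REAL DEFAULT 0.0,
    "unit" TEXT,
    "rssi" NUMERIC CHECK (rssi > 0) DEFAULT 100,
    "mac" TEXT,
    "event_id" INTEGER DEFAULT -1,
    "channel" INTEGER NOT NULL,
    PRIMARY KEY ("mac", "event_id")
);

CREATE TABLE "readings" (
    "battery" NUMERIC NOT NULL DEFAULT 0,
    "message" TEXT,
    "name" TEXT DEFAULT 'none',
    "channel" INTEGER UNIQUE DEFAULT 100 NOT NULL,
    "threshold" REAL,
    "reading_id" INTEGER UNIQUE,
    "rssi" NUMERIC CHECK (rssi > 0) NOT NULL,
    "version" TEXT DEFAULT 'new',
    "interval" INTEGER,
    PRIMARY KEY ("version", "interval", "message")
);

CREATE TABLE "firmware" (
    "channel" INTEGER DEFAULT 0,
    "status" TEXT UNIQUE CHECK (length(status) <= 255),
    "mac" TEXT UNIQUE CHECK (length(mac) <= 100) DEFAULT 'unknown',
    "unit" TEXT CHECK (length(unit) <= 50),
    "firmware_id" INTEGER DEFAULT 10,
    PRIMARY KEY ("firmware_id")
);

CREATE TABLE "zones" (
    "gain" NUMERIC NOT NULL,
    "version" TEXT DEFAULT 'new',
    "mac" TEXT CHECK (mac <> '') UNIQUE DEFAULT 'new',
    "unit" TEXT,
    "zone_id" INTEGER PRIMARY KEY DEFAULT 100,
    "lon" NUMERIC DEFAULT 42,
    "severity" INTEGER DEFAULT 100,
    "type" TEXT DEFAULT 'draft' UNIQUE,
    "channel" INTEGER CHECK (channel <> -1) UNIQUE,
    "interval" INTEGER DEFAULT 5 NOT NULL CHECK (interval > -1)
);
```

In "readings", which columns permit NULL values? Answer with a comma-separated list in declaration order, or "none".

name, threshold, reading_id

- battery: declared NOT NULL → not nullable.
- message: part of the PRIMARY KEY, which implies NOT NULL → not nullable.
- name: DEFAULT only fills an omitted column; an explicit NULL is still allowed → nullable.
- channel: declared NOT NULL → not nullable.
- threshold: no NOT NULL constraint applies → nullable.
- reading_id: UNIQUE does not imply NOT NULL → nullable.
- rssi: declared NOT NULL → not nullable.
- version: part of the PRIMARY KEY, which implies NOT NULL → not nullable.
- interval: part of the PRIMARY KEY, which implies NOT NULL → not nullable.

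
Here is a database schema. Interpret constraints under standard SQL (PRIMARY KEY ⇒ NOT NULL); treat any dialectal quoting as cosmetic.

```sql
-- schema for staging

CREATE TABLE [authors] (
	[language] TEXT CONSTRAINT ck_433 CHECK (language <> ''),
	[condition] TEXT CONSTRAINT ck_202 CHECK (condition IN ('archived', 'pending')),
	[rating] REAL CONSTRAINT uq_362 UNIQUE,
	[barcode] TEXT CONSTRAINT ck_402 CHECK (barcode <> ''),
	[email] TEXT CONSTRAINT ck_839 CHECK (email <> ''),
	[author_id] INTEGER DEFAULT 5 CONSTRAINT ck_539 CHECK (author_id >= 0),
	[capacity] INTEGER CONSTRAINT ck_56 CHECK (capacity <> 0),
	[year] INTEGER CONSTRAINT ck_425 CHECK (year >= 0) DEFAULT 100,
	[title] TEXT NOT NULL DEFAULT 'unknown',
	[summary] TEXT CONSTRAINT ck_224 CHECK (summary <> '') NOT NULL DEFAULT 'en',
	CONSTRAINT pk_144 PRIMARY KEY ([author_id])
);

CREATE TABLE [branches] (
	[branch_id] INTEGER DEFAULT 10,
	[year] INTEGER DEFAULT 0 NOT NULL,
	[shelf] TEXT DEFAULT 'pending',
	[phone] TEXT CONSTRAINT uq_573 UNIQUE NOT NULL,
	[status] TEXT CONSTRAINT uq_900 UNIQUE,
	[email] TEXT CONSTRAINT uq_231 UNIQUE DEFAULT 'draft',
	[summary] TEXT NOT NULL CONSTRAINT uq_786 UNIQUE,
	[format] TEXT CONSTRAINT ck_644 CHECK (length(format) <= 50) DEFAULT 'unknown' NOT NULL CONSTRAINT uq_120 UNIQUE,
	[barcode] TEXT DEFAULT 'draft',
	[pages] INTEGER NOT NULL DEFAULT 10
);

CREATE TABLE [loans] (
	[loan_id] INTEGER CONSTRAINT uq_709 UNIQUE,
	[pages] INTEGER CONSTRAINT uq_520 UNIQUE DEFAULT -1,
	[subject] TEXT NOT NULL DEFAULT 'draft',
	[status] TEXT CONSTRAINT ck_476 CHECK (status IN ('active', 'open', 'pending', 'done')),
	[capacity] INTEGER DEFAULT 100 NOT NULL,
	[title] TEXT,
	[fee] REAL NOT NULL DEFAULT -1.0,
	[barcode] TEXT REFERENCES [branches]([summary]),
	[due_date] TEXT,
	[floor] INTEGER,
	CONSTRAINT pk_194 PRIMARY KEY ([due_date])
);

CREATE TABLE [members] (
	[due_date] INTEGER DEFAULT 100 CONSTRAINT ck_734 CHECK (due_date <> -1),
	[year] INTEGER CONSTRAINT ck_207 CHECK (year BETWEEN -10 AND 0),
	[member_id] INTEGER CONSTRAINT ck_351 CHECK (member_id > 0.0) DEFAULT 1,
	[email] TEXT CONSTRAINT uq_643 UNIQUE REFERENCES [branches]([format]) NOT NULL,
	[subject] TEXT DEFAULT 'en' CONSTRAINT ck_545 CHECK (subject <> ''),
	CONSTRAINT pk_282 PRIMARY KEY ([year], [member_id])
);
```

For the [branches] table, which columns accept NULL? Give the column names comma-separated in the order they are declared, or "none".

branch_id, shelf, status, email, barcode

- branch_id: DEFAULT only fills an omitted column; an explicit NULL is still allowed → nullable.
- year: declared NOT NULL → not nullable.
- shelf: DEFAULT only fills an omitted column; an explicit NULL is still allowed → nullable.
- phone: declared NOT NULL → not nullable.
- status: UNIQUE does not imply NOT NULL → nullable.
- email: UNIQUE does not imply NOT NULL → nullable.
- summary: declared NOT NULL → not nullable.
- format: declared NOT NULL → not nullable.
- barcode: DEFAULT only fills an omitted column; an explicit NULL is still allowed → nullable.
- pages: declared NOT NULL → not nullable.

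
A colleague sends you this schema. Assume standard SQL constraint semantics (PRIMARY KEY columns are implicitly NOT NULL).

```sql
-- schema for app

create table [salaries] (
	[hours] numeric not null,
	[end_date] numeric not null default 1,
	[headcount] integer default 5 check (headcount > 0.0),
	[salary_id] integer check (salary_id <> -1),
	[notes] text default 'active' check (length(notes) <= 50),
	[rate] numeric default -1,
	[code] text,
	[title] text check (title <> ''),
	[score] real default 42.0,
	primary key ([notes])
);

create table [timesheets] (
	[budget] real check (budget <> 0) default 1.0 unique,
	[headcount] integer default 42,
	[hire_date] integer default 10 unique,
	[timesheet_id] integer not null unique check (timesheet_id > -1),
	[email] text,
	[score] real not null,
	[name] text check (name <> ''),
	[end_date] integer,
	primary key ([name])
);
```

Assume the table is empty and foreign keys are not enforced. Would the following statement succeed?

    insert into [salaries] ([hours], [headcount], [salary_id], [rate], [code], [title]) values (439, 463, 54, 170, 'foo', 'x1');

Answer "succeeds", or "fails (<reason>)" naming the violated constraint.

succeeds

NOT NULL columns: end_date defaults to 1; hours is supplied; notes defaults to 'active'.
CHECK constraints: 463 satisfies (headcount > 0.0); 54 satisfies (salary_id <> -1); 'x1' satisfies (title <> '').
No constraint is violated.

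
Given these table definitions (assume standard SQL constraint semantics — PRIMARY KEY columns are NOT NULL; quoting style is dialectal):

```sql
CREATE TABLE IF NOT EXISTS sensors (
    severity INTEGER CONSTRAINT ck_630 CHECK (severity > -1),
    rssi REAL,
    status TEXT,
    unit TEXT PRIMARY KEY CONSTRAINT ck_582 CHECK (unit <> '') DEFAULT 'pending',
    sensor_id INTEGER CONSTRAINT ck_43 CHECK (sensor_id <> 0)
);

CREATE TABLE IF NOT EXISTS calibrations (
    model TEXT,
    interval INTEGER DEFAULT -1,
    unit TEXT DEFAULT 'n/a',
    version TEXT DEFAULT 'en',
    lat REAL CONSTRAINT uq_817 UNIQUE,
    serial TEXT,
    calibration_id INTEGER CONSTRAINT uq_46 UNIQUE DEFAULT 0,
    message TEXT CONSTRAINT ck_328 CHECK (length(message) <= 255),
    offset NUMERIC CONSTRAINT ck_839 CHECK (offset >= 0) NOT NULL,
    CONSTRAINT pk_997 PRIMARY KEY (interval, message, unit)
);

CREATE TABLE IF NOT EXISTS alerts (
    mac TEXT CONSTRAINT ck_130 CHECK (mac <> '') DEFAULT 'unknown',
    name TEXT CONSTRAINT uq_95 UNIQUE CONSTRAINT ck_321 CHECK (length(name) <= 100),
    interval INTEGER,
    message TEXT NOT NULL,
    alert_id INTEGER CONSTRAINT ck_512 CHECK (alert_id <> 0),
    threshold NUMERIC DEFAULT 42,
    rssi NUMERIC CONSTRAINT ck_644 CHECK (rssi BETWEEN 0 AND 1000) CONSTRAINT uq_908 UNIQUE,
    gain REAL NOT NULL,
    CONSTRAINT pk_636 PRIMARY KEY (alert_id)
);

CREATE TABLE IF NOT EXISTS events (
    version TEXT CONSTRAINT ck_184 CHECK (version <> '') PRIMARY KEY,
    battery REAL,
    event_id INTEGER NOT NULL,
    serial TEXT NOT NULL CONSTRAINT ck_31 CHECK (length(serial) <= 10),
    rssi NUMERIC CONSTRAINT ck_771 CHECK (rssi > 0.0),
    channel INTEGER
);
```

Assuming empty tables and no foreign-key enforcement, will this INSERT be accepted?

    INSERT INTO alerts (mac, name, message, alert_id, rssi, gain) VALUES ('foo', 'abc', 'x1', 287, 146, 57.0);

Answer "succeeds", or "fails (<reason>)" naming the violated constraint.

NOT NULL columns: alert_id is supplied; gain is supplied; message is supplied.
CHECK constraints: 'foo' satisfies (mac <> ''); 'abc' satisfies (length(name) <= 100); 287 satisfies (alert_id <> 0); 146 satisfies (rssi BETWEEN 0 AND 1000).
No constraint is violated.

succeeds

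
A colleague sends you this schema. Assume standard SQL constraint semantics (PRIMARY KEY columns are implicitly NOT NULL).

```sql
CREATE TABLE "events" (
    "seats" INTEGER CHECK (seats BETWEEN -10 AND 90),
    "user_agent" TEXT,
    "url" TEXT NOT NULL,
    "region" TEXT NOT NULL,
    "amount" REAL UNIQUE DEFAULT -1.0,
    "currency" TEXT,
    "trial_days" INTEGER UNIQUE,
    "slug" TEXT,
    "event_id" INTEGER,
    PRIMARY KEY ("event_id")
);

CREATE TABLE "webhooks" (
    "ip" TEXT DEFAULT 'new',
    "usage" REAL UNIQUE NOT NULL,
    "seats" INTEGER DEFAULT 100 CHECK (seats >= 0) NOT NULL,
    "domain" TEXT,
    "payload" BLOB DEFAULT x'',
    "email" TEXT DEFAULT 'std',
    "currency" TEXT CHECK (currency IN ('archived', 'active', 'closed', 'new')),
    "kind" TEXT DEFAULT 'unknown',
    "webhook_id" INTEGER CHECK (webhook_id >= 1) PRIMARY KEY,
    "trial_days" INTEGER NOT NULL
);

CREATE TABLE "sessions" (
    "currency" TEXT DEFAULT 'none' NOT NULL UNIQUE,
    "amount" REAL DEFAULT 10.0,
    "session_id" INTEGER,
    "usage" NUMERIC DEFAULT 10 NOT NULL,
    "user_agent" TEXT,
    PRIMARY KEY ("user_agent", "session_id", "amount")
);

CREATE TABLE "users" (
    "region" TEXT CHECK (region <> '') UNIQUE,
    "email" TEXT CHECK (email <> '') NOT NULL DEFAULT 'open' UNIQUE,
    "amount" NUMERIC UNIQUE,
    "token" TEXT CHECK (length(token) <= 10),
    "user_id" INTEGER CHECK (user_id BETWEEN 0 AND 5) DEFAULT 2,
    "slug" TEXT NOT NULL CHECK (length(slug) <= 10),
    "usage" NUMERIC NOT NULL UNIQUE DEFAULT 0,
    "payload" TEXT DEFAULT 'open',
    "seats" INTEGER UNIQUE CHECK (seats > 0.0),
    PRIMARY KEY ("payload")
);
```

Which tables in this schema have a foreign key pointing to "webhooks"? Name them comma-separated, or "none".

No REFERENCES clause anywhere in the schema names webhooks.

none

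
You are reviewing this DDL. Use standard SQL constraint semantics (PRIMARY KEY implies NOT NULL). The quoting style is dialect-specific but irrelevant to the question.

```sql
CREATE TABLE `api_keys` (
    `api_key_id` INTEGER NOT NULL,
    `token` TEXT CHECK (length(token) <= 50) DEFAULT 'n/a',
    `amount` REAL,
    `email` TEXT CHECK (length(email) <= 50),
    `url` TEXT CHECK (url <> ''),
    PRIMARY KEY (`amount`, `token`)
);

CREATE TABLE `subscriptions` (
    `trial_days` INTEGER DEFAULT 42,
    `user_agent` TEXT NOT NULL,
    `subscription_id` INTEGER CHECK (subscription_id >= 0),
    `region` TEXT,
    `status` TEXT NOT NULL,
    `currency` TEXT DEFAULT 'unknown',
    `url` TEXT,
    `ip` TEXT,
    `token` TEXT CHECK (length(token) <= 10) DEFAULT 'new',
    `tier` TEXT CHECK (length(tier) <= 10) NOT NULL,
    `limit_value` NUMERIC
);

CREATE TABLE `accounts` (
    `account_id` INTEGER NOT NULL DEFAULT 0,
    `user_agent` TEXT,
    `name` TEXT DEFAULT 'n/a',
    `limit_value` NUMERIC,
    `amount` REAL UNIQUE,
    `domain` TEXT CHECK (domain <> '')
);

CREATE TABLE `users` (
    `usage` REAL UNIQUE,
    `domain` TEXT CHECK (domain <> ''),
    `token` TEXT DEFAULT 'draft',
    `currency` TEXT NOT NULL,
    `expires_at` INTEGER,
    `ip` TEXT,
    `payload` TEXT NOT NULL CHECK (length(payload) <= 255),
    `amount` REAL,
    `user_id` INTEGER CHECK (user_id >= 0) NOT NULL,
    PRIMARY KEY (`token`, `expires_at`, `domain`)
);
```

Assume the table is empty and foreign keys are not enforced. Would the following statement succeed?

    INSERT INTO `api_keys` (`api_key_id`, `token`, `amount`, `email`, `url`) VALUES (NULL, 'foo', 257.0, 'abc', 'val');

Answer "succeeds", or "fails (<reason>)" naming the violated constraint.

fails (NOT NULL on api_key_id)

api_key_id is explicitly set to NULL, but api_key_id is declared NOT NULL.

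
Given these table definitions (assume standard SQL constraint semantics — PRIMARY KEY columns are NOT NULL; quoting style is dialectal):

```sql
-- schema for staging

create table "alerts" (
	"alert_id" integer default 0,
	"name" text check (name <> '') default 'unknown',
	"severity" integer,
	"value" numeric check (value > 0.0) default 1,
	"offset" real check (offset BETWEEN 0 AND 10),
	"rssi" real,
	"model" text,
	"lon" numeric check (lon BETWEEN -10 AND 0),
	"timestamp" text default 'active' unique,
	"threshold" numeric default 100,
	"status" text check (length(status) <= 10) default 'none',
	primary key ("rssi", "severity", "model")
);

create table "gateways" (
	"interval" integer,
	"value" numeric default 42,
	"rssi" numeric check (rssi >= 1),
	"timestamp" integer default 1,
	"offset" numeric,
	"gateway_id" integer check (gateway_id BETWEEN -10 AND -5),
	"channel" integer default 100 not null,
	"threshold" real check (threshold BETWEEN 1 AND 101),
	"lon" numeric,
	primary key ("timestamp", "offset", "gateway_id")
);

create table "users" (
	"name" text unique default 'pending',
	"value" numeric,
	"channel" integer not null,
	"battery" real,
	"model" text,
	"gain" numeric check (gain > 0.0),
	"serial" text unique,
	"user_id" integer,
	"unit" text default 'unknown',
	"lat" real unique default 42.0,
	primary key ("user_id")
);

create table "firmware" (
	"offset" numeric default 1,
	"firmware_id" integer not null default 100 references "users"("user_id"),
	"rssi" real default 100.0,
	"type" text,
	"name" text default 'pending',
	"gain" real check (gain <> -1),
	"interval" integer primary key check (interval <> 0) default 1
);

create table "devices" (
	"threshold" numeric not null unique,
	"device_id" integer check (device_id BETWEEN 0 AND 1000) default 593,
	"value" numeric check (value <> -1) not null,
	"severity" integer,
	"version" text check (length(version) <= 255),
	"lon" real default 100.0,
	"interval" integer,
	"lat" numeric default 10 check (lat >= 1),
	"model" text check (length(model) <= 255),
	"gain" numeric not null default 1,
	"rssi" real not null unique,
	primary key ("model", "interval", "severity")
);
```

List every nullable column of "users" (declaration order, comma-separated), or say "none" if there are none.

- name: UNIQUE does not imply NOT NULL → nullable.
- value: no NOT NULL constraint applies → nullable.
- channel: declared NOT NULL → not nullable.
- battery: no NOT NULL constraint applies → nullable.
- model: no NOT NULL constraint applies → nullable.
- gain: CHECK does not forbid NULL (a CHECK constraint passes when its expression is NULL) → nullable.
- serial: UNIQUE does not imply NOT NULL → nullable.
- user_id: part of the PRIMARY KEY, which implies NOT NULL → not nullable.
- unit: DEFAULT only fills an omitted column; an explicit NULL is still allowed → nullable.
- lat: UNIQUE does not imply NOT NULL → nullable.

name, value, battery, model, gain, serial, unit, lat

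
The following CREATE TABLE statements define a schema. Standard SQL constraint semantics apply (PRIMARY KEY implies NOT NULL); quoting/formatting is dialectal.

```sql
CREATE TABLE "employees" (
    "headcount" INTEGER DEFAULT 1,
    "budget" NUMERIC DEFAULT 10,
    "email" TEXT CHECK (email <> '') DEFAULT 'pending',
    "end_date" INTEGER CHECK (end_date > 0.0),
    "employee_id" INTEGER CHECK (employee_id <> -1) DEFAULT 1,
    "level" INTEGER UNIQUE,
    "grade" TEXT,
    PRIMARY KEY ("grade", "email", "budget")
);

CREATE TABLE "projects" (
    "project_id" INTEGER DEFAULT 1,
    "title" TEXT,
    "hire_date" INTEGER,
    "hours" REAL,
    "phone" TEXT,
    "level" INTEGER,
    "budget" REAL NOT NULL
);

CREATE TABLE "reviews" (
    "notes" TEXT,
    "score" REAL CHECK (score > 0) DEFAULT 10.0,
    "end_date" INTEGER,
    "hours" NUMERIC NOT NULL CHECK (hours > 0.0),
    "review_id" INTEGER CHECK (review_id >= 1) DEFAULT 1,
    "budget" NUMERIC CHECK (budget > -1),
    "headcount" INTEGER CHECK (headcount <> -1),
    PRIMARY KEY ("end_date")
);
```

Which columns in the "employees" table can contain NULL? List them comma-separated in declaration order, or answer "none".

- headcount: DEFAULT only fills an omitted column; an explicit NULL is still allowed → nullable.
- budget: part of the PRIMARY KEY, which implies NOT NULL → not nullable.
- email: part of the PRIMARY KEY, which implies NOT NULL → not nullable.
- end_date: CHECK does not forbid NULL (a CHECK constraint passes when its expression is NULL) → nullable.
- employee_id: CHECK does not forbid NULL (a CHECK constraint passes when its expression is NULL) → nullable.
- level: UNIQUE does not imply NOT NULL → nullable.
- grade: part of the PRIMARY KEY, which implies NOT NULL → not nullable.

headcount, end_date, employee_id, level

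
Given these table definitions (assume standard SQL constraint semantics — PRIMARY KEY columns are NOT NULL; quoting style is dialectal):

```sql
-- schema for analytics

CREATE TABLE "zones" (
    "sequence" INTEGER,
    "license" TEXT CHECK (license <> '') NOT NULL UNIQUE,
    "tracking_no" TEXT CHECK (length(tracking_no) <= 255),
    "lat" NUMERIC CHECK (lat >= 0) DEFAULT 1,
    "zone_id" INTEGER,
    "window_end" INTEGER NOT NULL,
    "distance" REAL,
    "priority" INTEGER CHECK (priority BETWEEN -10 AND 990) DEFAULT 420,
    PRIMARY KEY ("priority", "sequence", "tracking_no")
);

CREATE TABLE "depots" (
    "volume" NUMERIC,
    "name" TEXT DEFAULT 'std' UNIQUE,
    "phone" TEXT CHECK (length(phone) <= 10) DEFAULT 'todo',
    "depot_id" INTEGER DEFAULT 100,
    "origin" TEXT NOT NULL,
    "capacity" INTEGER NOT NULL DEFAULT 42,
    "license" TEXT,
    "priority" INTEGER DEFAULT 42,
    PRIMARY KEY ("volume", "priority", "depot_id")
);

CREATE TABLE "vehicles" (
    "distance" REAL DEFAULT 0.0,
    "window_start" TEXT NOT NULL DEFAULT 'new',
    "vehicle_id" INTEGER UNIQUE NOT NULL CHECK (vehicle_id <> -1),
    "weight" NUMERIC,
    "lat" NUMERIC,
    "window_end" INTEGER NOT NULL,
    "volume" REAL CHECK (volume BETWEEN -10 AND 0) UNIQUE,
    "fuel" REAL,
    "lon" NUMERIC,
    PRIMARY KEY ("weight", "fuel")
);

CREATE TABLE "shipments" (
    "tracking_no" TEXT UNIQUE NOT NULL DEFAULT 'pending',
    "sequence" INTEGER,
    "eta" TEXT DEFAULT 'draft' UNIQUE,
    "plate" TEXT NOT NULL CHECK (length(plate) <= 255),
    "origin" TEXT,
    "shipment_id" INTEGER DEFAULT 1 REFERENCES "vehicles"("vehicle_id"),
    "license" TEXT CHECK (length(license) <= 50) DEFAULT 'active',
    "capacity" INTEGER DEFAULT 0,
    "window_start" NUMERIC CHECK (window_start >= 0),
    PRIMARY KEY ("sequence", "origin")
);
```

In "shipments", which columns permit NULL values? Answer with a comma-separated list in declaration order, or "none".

- tracking_no: declared NOT NULL → not nullable.
- sequence: part of the PRIMARY KEY, which implies NOT NULL → not nullable.
- eta: UNIQUE does not imply NOT NULL → nullable.
- plate: declared NOT NULL → not nullable.
- origin: part of the PRIMARY KEY, which implies NOT NULL → not nullable.
- shipment_id: a foreign key column may be NULL unless separately constrained → nullable.
- license: CHECK does not forbid NULL (a CHECK constraint passes when its expression is NULL) → nullable.
- capacity: DEFAULT only fills an omitted column; an explicit NULL is still allowed → nullable.
- window_start: CHECK does not forbid NULL (a CHECK constraint passes when its expression is NULL) → nullable.

eta, shipment_id, license, capacity, window_start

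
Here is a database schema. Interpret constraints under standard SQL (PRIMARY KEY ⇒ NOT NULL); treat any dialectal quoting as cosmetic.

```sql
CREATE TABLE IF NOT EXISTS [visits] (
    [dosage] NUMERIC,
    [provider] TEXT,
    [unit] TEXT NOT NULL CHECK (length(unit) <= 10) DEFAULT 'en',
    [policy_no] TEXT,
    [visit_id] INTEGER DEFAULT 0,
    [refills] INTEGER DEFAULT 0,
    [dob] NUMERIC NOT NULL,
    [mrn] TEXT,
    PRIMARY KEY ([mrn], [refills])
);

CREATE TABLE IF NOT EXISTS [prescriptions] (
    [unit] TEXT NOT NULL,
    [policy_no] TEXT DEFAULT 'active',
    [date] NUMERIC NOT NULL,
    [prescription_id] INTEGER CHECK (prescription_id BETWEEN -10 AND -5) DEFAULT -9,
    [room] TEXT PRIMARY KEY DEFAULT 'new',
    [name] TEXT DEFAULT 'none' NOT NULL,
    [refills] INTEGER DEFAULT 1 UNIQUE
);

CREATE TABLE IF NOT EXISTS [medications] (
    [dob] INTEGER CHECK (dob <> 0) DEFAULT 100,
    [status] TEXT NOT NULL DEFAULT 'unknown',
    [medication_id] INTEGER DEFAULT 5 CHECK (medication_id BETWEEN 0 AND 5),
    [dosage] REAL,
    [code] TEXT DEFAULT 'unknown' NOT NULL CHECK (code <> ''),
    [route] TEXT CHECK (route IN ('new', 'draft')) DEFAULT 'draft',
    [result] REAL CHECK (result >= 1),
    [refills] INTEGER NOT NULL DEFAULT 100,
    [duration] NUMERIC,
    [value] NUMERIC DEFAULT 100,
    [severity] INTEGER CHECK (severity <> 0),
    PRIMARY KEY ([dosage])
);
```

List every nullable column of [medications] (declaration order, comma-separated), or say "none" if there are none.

dob, medication_id, route, result, duration, value, severity

- dob: CHECK does not forbid NULL (a CHECK constraint passes when its expression is NULL) → nullable.
- status: declared NOT NULL → not nullable.
- medication_id: CHECK does not forbid NULL (a CHECK constraint passes when its expression is NULL) → nullable.
- dosage: part of the PRIMARY KEY, which implies NOT NULL → not nullable.
- code: declared NOT NULL → not nullable.
- route: CHECK does not forbid NULL (a CHECK constraint passes when its expression is NULL) → nullable.
- result: CHECK does not forbid NULL (a CHECK constraint passes when its expression is NULL) → nullable.
- refills: declared NOT NULL → not nullable.
- duration: no NOT NULL constraint applies → nullable.
- value: DEFAULT only fills an omitted column; an explicit NULL is still allowed → nullable.
- severity: CHECK does not forbid NULL (a CHECK constraint passes when its expression is NULL) → nullable.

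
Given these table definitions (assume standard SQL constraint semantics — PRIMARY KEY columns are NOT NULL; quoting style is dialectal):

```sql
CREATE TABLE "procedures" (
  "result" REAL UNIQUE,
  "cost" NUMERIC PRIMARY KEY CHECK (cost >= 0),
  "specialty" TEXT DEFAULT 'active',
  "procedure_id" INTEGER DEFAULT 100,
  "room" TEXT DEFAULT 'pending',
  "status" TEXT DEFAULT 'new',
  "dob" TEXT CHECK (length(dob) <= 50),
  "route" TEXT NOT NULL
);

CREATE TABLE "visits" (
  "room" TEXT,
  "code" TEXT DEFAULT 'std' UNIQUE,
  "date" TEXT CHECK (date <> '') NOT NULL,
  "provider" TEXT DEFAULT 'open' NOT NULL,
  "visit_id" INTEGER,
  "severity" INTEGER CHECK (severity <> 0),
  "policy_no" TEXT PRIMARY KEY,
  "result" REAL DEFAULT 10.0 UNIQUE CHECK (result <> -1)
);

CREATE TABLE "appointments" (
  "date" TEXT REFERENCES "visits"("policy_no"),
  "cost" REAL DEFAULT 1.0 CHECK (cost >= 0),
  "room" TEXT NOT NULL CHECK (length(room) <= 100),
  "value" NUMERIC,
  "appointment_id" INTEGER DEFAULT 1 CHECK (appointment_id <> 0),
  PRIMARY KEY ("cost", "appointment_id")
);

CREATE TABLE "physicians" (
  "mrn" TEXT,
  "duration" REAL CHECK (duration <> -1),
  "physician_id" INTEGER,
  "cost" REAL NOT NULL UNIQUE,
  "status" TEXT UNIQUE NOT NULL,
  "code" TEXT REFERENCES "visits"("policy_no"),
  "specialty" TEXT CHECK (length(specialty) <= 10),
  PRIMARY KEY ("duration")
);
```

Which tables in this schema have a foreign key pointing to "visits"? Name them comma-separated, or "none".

- appointments.date references visits(policy_no).
- physicians.code references visits(policy_no).

appointments, physicians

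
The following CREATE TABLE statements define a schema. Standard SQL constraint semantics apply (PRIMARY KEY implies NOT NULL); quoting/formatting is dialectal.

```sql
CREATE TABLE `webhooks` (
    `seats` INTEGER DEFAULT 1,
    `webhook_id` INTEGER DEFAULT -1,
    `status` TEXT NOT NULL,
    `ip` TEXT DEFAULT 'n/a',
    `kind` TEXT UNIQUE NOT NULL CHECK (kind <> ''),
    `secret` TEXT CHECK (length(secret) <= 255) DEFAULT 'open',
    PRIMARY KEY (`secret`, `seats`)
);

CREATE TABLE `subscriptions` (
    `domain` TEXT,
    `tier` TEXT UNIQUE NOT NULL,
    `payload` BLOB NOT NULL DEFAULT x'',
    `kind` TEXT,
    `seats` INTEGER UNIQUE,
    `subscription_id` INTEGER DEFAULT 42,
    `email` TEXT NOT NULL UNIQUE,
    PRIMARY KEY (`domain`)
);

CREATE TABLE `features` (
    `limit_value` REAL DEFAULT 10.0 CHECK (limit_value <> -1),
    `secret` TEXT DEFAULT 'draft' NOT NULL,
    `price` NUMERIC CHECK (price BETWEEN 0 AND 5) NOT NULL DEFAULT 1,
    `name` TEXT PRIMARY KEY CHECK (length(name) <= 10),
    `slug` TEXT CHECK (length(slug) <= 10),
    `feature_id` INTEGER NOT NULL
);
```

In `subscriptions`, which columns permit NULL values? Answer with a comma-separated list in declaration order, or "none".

kind, seats, subscription_id

- domain: part of the PRIMARY KEY, which implies NOT NULL → not nullable.
- tier: declared NOT NULL → not nullable.
- payload: declared NOT NULL → not nullable.
- kind: no NOT NULL constraint applies → nullable.
- seats: UNIQUE does not imply NOT NULL → nullable.
- subscription_id: DEFAULT only fills an omitted column; an explicit NULL is still allowed → nullable.
- email: declared NOT NULL → not nullable.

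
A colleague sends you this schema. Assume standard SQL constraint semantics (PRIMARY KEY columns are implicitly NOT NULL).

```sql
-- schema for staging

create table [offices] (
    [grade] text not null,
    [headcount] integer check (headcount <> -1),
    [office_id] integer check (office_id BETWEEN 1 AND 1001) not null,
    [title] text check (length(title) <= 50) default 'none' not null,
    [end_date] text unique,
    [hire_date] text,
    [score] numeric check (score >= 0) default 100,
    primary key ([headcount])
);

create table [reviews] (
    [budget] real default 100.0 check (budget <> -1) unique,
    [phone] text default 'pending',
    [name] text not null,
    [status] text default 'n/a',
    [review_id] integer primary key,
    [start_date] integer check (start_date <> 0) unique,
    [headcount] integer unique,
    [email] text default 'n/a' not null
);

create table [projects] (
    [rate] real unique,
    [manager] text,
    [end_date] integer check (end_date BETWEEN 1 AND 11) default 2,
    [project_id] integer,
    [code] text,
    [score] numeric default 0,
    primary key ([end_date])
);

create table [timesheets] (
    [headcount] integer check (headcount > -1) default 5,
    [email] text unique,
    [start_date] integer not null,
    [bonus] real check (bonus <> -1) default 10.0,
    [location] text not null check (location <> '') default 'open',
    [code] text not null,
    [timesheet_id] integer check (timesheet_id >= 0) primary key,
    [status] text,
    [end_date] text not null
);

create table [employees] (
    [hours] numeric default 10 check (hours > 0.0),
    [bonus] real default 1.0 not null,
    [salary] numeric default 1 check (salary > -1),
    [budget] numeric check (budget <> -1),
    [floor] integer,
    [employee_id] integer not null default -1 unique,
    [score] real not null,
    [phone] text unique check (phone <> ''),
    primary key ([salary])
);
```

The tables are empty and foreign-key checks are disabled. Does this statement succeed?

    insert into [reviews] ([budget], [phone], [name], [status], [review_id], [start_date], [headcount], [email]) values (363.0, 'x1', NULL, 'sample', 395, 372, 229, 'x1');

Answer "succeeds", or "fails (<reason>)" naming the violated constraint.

name is explicitly set to NULL, but name is declared NOT NULL.

fails (NOT NULL on name)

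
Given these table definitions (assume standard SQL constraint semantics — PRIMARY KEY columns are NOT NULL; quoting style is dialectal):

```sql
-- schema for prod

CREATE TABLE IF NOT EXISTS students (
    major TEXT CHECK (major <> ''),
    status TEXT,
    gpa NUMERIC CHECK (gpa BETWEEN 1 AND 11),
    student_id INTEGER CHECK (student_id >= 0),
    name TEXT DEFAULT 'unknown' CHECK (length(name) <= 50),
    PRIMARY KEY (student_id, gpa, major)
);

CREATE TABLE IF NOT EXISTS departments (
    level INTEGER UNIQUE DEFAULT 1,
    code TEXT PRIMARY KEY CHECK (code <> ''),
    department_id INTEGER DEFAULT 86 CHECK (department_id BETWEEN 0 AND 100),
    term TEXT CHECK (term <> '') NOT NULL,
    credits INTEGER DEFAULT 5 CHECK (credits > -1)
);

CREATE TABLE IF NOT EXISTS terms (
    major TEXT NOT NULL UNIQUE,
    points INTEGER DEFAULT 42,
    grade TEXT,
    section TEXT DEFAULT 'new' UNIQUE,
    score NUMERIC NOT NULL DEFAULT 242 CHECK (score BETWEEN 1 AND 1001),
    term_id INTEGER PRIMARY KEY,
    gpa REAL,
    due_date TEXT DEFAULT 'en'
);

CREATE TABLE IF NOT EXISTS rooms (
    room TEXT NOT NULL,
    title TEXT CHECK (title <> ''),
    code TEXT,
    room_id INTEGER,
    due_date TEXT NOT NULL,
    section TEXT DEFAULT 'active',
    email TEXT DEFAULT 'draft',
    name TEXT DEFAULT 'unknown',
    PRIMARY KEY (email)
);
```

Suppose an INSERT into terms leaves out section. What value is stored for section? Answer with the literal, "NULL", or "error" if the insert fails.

section has an explicit DEFAULT 'new'.
When the column is omitted from an INSERT, that default is used.

'new'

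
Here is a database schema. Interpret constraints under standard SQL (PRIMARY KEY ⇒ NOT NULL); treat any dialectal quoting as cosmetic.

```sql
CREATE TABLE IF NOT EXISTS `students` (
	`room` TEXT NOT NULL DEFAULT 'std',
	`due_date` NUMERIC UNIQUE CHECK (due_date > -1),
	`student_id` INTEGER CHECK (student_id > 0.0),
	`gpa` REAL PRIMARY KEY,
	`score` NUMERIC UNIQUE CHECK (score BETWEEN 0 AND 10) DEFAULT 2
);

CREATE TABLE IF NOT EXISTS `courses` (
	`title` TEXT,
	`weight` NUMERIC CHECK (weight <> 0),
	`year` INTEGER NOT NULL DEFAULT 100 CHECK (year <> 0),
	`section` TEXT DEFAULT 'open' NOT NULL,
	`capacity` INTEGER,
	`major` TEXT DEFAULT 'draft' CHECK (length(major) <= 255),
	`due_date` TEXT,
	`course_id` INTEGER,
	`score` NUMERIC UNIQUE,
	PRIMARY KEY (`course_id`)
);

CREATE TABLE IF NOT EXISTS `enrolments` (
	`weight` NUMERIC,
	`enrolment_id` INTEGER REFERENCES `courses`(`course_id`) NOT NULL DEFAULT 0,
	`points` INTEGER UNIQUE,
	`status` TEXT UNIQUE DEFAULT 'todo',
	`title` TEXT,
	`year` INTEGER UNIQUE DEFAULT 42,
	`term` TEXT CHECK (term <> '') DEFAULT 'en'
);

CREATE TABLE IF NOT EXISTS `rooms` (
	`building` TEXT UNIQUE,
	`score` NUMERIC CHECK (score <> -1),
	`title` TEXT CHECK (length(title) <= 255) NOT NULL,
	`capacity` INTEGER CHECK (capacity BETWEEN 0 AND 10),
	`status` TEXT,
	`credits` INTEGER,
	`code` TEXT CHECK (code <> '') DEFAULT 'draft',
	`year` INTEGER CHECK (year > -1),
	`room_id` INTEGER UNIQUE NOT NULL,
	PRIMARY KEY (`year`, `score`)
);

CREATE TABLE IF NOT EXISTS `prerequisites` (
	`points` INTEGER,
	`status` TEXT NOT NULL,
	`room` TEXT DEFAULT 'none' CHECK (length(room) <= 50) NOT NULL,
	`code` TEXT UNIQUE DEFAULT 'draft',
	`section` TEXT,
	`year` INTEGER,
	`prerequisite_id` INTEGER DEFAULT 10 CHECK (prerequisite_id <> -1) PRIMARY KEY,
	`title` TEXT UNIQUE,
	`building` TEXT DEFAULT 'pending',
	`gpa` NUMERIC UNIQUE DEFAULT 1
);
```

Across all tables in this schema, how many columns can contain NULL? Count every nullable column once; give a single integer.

27

students: 3 nullable (due_date, student_id, score — PK (gpa) and explicit NOT NULL columns excluded).
courses: 6 nullable (title, weight, capacity, major, due_date, score — PK (course_id) and explicit NOT NULL columns excluded).
enrolments: 6 nullable (weight, points, status, title, year, term — PK none and explicit NOT NULL columns excluded).
rooms: 5 nullable (building, capacity, status, credits, code — PK (year, score) and explicit NOT NULL columns excluded).
prerequisites: 7 nullable (points, code, section, year, title, building, gpa — PK (prerequisite_id) and explicit NOT NULL columns excluded).
Total: 3 + 6 + 6 + 5 + 7 = 27.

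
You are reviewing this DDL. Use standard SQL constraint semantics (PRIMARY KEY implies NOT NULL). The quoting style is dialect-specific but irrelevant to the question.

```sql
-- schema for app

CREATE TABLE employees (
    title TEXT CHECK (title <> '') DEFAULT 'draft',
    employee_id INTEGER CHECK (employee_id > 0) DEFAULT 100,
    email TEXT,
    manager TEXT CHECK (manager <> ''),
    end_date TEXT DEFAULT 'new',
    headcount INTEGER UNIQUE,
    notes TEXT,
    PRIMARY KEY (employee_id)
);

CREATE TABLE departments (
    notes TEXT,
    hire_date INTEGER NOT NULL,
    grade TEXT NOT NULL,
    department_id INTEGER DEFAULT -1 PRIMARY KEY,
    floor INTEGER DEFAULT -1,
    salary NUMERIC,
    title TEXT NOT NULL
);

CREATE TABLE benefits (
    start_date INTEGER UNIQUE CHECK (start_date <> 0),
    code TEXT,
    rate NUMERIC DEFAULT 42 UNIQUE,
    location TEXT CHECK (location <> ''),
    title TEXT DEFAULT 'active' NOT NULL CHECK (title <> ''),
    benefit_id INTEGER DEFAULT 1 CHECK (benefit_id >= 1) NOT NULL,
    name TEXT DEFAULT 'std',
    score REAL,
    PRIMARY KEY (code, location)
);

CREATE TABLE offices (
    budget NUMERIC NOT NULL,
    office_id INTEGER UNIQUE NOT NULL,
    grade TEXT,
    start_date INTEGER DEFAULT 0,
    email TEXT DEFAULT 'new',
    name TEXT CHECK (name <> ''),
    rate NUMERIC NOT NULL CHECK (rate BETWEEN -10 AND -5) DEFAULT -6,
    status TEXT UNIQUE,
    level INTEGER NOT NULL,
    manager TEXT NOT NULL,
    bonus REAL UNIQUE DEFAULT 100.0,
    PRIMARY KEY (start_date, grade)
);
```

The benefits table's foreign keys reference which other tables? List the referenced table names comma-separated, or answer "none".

No column in benefits has a REFERENCES clause.

none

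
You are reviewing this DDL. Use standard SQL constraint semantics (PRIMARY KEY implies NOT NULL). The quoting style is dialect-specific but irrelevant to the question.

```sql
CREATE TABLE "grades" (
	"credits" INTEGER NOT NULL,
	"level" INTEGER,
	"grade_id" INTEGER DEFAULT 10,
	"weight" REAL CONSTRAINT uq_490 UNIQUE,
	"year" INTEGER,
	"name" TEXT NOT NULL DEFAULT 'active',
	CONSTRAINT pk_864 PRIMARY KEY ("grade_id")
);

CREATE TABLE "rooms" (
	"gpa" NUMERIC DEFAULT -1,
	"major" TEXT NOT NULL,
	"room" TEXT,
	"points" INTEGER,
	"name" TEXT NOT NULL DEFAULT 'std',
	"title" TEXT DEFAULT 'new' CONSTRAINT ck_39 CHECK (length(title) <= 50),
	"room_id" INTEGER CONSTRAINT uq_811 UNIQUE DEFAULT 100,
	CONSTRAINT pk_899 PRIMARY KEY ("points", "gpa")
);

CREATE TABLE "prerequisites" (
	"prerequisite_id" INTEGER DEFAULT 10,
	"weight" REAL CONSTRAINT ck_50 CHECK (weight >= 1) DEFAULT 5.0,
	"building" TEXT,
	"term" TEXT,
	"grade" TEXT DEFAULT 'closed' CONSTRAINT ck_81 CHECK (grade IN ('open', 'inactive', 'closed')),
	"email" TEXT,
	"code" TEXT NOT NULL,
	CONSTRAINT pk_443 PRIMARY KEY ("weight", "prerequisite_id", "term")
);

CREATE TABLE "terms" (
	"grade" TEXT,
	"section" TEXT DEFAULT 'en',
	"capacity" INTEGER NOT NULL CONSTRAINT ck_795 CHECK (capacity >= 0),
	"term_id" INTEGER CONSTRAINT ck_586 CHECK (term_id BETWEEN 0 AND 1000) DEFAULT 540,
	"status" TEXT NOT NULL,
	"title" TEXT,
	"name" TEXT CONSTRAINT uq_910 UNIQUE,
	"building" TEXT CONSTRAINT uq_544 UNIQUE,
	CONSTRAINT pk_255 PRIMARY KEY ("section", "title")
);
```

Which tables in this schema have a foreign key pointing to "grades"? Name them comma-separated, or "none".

none

No REFERENCES clause anywhere in the schema names grades.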